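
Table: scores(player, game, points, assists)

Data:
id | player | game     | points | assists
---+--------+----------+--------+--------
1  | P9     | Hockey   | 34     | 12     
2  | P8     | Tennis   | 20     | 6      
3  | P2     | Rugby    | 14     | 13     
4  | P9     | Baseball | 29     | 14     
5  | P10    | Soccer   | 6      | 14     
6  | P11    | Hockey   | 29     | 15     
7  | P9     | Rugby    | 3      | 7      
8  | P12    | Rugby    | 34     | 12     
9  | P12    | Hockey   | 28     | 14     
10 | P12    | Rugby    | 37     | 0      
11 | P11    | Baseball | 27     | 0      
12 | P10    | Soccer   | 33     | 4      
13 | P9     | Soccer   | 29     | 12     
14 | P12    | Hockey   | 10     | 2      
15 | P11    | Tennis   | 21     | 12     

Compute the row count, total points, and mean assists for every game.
SELECT game,
       COUNT(*) as cnt,
       SUM(points) as total_points,
       AVG(assists) as avg_assists
FROM scores
GROUP BY game

Result:
  Baseball: 2 records, 56 total points, 7.00 avg assists
  Hockey: 4 records, 101 total points, 10.75 avg assists
  Rugby: 4 records, 88 total points, 8.00 avg assists
  Soccer: 3 records, 68 total points, 10.00 avg assists
  Tennis: 2 records, 41 total points, 9.00 avg assists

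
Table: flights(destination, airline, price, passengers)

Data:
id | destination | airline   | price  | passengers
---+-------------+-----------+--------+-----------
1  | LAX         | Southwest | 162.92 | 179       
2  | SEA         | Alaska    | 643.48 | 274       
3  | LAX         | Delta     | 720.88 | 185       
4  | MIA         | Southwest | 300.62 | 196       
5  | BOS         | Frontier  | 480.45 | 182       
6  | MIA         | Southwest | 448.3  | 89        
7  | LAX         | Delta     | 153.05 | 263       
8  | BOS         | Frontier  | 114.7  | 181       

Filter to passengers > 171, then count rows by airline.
SELECT airline, COUNT(*)
FROM flights
WHERE passengers > 171
GROUP BY airline

Note: WHERE filters rows before grouping.

Result:
  Alaska: 1
  Delta: 2
  Frontier: 2
  Southwest: 2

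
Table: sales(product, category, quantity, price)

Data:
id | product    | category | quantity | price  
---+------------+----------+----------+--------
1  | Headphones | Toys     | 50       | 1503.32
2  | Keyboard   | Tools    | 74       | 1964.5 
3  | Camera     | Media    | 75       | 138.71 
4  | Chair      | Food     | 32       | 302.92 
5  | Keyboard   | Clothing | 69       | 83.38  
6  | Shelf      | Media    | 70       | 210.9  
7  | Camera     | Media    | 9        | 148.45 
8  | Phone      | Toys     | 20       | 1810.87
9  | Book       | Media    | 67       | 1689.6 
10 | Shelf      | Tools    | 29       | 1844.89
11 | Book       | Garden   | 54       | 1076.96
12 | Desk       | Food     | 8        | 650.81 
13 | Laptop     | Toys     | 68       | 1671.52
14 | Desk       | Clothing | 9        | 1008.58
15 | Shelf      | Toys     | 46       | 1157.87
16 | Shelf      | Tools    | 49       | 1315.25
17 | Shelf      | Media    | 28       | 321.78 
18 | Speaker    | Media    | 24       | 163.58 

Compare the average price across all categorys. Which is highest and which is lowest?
SELECT category, AVG(price)
FROM sales
GROUP BY category
ORDER BY AVG(price)

All groups:
  Media: 445.50
  Food: 476.87
  Clothing: 545.98
  Garden: 1076.96
  Toys: 1535.90
  Tools: 1708.21

Highest: Tools (1708.21)
Lowest: Media (445.50)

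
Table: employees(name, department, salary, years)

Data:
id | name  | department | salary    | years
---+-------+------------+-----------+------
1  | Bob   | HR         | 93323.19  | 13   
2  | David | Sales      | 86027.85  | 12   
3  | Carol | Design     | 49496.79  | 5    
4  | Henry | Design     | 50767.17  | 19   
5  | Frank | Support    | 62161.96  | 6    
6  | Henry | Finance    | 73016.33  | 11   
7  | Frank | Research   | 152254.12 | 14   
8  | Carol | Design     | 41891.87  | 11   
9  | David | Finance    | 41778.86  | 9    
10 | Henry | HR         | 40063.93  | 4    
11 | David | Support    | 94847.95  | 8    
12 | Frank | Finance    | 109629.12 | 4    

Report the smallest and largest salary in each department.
SELECT department, MIN(salary), MAX(salary)
FROM employees
GROUP BY department

Result:
  Design: min=41891.87, max=50767.17
  Finance: min=41778.86, max=109629.12
  HR: min=40063.93, max=93323.19
  Research: min=152254.12, max=152254.12
  Sales: min=86027.85, max=86027.85
  Support: min=62161.96, max=94847.95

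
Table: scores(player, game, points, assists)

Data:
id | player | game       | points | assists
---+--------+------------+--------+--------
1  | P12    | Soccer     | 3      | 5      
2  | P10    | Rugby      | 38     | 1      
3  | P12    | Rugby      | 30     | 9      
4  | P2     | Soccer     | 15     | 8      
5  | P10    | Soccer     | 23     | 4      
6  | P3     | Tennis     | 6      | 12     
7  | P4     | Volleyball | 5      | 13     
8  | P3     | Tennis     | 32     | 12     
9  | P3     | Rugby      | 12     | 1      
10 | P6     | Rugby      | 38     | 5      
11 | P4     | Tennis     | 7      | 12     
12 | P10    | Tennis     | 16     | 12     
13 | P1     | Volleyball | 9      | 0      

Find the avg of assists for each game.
SELECT game, AVG(assists) as result
FROM scores
GROUP BY game

Result:
  Rugby: 4.00
  Soccer: 5.67
  Tennis: 12.00
  Volleyball: 6.50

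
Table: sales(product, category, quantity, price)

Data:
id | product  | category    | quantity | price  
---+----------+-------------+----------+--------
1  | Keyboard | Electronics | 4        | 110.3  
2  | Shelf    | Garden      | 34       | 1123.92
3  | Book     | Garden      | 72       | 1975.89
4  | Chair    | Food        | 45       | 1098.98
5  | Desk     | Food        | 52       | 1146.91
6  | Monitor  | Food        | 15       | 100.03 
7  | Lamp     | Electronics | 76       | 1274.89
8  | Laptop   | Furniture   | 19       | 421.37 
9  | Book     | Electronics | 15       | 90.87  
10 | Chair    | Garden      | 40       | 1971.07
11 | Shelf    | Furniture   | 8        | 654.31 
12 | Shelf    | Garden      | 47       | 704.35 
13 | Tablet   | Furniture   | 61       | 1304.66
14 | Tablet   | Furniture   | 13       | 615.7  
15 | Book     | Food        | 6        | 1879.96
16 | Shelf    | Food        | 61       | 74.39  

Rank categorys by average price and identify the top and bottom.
SELECT category, AVG(price)
FROM sales
GROUP BY category
ORDER BY AVG(price)

All groups:
  Electronics: 492.02
  Furniture: 749.01
  Food: 860.05
  Garden: 1443.81

Highest: Garden (1443.81)
Lowest: Electronics (492.02)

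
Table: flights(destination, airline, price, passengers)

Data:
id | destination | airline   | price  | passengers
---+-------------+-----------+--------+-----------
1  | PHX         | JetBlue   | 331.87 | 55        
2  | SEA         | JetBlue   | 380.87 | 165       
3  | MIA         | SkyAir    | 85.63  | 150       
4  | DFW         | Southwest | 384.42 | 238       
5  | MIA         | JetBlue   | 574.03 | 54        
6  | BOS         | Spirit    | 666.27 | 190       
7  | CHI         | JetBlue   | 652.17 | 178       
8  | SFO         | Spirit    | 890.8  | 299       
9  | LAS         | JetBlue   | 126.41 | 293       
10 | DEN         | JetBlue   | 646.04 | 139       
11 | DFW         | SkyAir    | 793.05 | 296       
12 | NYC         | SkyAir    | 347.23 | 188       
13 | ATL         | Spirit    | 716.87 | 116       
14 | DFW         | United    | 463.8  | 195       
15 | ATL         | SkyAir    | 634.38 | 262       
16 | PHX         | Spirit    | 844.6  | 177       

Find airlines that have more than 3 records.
SELECT airline, COUNT(*) as cnt
FROM flights
GROUP BY airline
HAVING COUNT(*) > 3

Result:
  JetBlue: 6
  SkyAir: 4
  Spirit: 4

Note: HAVING filters groups after aggregation, WHERE filters rows before.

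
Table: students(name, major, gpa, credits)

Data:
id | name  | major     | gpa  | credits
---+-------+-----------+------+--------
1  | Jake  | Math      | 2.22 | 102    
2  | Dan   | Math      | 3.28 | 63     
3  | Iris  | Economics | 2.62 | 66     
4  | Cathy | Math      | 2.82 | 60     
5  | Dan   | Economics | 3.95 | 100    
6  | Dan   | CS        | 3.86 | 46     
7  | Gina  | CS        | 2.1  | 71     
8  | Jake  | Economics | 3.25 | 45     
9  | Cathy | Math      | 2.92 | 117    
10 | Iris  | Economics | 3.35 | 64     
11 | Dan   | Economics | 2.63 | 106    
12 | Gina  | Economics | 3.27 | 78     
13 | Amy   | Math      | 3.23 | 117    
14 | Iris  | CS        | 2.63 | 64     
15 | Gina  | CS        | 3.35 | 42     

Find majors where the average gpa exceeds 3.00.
SELECT major, AVG(gpa)
FROM students
GROUP BY major
HAVING AVG(gpa) > 3.00

Result:
  Economics: avg=3.18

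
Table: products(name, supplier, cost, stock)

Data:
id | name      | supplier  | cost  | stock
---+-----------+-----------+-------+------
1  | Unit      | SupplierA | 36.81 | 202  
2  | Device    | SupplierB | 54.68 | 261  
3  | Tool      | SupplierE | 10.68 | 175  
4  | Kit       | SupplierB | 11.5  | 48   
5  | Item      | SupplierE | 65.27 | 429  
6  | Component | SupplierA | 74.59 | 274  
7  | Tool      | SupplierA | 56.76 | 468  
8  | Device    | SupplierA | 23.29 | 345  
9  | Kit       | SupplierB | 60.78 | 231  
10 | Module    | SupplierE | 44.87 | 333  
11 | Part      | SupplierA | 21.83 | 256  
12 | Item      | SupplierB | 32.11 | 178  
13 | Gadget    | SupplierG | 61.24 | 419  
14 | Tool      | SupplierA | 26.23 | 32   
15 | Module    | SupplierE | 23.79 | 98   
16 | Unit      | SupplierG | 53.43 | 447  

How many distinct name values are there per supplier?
SELECT supplier, COUNT(DISTINCT name)
FROM products
GROUP BY supplier

Result:
  SupplierA: 5 distinct
  SupplierB: 3 distinct
  SupplierE: 3 distinct
  SupplierG: 2 distinct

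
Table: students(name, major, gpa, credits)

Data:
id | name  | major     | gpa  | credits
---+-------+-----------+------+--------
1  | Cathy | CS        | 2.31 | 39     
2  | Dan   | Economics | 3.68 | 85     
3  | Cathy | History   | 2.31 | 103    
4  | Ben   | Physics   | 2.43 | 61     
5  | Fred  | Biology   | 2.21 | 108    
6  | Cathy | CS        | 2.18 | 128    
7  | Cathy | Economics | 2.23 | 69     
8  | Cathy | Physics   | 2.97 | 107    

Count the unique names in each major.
SELECT major, COUNT(DISTINCT name)
FROM students
GROUP BY major

Result:
  Biology: 1 distinct
  CS: 1 distinct
  Economics: 2 distinct
  History: 1 distinct
  Physics: 2 distinct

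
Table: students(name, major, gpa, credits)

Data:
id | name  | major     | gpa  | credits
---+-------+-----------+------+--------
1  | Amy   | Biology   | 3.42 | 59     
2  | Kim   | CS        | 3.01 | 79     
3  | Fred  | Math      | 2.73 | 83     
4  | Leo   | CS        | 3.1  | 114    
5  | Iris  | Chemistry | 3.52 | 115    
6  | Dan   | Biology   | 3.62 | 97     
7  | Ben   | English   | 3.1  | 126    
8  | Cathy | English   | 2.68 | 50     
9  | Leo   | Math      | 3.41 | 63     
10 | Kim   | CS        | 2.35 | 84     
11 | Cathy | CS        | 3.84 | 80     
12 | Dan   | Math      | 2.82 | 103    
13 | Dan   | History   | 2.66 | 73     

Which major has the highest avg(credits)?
SELECT major, AVG(credits) as val
FROM students
GROUP BY major
ORDER BY val DESC
LIMIT 1

Result: Chemistry with avg(credits) = 115.00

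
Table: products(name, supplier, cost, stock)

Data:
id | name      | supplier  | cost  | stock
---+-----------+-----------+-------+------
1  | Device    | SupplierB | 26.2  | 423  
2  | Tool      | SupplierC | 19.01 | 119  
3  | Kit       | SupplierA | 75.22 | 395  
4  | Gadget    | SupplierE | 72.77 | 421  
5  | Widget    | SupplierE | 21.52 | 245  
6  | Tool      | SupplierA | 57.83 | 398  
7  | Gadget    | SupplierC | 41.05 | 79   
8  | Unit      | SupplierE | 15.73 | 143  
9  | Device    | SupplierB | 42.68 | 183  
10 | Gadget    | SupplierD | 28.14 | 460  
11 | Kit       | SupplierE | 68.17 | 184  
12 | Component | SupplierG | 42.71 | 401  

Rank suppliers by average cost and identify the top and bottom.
SELECT supplier, AVG(cost)
FROM products
GROUP BY supplier
ORDER BY AVG(cost)

All groups:
  SupplierD: 28.14
  SupplierC: 30.03
  SupplierB: 34.44
  SupplierG: 42.71
  SupplierE: 44.55
  SupplierA: 66.53

Highest: SupplierA (66.53)
Lowest: SupplierD (28.14)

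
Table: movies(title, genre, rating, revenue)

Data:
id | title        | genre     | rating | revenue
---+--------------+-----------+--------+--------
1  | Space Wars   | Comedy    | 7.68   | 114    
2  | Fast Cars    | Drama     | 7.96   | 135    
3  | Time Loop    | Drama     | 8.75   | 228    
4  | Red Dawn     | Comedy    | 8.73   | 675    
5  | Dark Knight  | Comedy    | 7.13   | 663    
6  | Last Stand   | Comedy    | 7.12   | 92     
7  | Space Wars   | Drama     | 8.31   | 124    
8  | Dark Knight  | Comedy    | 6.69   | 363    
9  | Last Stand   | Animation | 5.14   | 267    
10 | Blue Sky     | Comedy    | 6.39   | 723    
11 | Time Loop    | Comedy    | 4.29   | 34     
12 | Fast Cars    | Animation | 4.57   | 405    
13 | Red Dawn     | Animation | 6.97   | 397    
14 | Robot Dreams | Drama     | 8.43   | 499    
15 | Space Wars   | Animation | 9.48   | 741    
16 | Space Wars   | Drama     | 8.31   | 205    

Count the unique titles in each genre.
SELECT genre, COUNT(DISTINCT title)
FROM movies
GROUP BY genre

Result:
  Animation: 4 distinct
  Comedy: 6 distinct
  Drama: 4 distinct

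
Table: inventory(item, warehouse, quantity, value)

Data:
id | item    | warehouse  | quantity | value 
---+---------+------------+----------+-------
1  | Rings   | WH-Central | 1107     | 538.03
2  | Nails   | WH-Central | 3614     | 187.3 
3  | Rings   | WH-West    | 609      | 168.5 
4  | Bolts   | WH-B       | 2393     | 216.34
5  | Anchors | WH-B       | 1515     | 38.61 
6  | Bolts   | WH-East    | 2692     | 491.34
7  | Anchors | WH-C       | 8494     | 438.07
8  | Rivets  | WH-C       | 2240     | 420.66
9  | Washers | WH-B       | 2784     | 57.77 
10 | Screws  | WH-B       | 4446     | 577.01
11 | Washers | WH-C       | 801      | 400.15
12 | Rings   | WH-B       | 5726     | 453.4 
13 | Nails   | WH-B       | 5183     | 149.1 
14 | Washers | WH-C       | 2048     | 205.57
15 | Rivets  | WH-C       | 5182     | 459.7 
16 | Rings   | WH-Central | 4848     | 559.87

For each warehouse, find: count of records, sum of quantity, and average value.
SELECT warehouse,
       COUNT(*) as cnt,
       SUM(quantity) as total_quantity,
       AVG(value) as avg_value
FROM inventory
GROUP BY warehouse

Result:
  WH-B: 6 records, 22047 total quantity, 248.71 avg value
  WH-C: 5 records, 18765 total quantity, 384.83 avg value
  WH-Central: 3 records, 9569 total quantity, 428.40 avg value
  WH-East: 1 records, 2692 total quantity, 491.34 avg value
  WH-West: 1 records, 609 total quantity, 168.50 avg value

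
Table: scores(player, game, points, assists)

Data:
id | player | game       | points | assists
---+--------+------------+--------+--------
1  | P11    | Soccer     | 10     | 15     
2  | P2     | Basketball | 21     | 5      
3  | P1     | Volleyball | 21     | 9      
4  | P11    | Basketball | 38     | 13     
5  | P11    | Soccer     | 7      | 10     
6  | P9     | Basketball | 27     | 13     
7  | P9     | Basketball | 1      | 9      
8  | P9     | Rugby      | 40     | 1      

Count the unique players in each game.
SELECT game, COUNT(DISTINCT player)
FROM scores
GROUP BY game

Result:
  Basketball: 3 distinct
  Rugby: 1 distinct
  Soccer: 1 distinct
  Volleyball: 1 distinct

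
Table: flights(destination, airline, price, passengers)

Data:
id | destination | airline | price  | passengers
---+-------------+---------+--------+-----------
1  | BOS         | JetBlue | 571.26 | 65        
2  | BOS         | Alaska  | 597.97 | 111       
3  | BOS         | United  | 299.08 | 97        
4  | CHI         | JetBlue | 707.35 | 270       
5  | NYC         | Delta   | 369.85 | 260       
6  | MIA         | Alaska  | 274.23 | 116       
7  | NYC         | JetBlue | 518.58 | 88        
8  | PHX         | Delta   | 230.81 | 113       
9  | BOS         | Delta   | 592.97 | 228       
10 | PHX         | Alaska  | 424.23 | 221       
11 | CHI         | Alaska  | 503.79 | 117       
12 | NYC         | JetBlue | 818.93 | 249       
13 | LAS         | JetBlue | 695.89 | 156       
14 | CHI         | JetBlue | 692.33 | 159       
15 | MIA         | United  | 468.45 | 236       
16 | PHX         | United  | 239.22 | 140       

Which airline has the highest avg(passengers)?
SELECT airline, AVG(passengers) as val
FROM flights
GROUP BY airline
ORDER BY val DESC
LIMIT 1

Result: Delta with avg(passengers) = 200.33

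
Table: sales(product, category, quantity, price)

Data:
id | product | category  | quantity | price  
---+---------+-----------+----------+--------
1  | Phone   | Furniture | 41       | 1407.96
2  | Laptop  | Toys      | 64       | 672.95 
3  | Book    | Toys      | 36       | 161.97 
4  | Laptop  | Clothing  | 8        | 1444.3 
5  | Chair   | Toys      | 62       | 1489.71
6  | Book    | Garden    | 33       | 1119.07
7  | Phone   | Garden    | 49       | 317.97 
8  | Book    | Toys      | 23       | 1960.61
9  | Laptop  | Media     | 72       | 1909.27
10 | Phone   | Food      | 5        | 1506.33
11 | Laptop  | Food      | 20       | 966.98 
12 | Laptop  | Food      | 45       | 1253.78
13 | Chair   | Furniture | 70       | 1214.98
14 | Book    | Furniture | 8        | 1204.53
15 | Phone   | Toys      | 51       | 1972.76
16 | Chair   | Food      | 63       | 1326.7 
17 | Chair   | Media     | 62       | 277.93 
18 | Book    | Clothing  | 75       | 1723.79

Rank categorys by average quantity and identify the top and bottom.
SELECT category, AVG(quantity)
FROM sales
GROUP BY category
ORDER BY AVG(quantity)

All groups:
  Food: 33.25
  Furniture: 39.67
  Garden: 41.00
  Clothing: 41.50
  Toys: 47.20
  Media: 67.00

Highest: Media (67.00)
Lowest: Food (33.25)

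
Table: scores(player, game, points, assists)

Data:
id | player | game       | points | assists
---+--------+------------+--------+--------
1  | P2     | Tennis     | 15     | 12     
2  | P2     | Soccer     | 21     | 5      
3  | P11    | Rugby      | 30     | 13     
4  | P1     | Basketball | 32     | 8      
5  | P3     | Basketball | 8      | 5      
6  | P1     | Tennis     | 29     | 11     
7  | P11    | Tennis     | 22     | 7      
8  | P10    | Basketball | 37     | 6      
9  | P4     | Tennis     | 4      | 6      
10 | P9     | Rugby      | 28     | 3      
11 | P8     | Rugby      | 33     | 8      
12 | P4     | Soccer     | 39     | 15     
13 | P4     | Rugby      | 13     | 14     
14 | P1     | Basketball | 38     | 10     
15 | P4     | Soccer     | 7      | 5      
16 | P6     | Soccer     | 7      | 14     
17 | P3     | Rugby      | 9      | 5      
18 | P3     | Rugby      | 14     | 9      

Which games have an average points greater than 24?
SELECT game, AVG(points)
FROM scores
GROUP BY game
HAVING AVG(points) > 24

Result:
  Basketball: avg=28.75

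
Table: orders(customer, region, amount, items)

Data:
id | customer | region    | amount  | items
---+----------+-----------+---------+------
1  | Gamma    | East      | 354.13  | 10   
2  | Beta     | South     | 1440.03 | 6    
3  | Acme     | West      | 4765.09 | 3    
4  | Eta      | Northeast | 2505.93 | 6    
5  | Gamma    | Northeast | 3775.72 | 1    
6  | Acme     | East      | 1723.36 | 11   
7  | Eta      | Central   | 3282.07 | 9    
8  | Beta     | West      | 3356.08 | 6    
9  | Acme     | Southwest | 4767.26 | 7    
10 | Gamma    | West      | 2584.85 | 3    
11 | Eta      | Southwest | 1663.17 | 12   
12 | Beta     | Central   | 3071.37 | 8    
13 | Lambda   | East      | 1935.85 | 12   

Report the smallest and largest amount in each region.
SELECT region, MIN(amount), MAX(amount)
FROM orders
GROUP BY region

Result:
  Central: min=3071.37, max=3282.07
  East: min=354.13, max=1935.85
  Northeast: min=2505.93, max=3775.72
  South: min=1440.03, max=1440.03
  Southwest: min=1663.17, max=4767.26
  West: min=2584.85, max=4765.09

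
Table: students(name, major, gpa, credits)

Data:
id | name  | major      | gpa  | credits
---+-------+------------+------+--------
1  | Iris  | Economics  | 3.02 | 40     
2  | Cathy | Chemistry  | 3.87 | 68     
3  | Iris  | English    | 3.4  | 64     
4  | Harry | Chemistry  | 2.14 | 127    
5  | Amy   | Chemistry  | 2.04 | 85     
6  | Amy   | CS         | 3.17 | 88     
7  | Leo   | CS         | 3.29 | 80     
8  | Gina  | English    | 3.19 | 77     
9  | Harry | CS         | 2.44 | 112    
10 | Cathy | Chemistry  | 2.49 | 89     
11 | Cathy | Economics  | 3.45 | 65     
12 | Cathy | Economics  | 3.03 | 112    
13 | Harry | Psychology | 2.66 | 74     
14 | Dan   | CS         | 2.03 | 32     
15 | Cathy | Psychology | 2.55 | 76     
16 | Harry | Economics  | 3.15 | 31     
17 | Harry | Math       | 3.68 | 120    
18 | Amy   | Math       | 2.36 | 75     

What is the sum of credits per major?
SELECT major, SUM(credits) as result
FROM students
GROUP BY major

Result:
  CS: 312
  Chemistry: 369
  Economics: 248
  English: 141
  Math: 195
  Psychology: 150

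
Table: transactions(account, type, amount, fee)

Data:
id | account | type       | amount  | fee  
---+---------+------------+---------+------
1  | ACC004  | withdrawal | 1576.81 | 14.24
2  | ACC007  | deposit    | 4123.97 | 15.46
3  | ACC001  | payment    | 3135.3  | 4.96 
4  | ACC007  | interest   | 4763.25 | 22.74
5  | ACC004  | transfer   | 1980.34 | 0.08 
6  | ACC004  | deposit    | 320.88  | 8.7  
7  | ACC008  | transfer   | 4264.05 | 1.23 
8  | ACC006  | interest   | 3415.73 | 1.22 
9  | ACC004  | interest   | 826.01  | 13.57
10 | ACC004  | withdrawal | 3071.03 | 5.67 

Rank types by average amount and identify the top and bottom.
SELECT type, AVG(amount)
FROM transactions
GROUP BY type
ORDER BY AVG(amount)

All groups:
  deposit: 2222.43
  withdrawal: 2323.92
  interest: 3001.66
  transfer: 3122.20
  payment: 3135.30

Highest: payment (3135.30)
Lowest: deposit (2222.43)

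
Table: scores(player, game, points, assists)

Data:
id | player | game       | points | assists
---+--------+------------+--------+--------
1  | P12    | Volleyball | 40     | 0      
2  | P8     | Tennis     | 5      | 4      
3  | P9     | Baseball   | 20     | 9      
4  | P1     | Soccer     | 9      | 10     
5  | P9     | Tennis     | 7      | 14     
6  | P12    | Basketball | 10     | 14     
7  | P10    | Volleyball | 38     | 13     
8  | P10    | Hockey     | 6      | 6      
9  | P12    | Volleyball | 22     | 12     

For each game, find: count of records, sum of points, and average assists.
SELECT game,
       COUNT(*) as cnt,
       SUM(points) as total_points,
       AVG(assists) as avg_assists
FROM scores
GROUP BY game

Result:
  Baseball: 1 records, 20 total points, 9.00 avg assists
  Basketball: 1 records, 10 total points, 14.00 avg assists
  Hockey: 1 records, 6 total points, 6.00 avg assists
  Soccer: 1 records, 9 total points, 10.00 avg assists
  Tennis: 2 records, 12 total points, 9.00 avg assists
  Volleyball: 3 records, 100 total points, 8.33 avg assists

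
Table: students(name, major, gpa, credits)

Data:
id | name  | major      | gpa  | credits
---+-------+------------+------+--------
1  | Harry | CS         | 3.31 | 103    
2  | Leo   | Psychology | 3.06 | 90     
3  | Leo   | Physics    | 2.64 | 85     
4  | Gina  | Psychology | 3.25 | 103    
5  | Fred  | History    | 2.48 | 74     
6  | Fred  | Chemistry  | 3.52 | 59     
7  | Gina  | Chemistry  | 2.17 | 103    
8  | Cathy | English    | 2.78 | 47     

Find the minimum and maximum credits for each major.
SELECT major, MIN(credits), MAX(credits)
FROM students
GROUP BY major

Result:
  CS: min=103, max=103
  Chemistry: min=59, max=103
  English: min=47, max=47
  History: min=74, max=74
  Physics: min=85, max=85
  Psychology: min=90, max=103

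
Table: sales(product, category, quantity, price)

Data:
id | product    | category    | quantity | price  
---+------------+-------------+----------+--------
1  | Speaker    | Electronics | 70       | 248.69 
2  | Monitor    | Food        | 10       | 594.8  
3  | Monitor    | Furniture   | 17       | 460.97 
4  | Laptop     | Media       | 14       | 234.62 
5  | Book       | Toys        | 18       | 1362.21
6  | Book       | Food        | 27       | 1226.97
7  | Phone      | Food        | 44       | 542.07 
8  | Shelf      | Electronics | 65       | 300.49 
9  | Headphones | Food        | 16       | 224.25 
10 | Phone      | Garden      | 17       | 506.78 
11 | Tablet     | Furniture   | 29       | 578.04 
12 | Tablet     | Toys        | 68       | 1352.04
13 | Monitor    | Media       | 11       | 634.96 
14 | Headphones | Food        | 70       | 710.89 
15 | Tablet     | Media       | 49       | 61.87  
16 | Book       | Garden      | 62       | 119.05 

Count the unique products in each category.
SELECT category, COUNT(DISTINCT product)
FROM sales
GROUP BY category

Result:
  Electronics: 2 distinct
  Food: 4 distinct
  Furniture: 2 distinct
  Garden: 2 distinct
  Media: 3 distinct
  Toys: 2 distinct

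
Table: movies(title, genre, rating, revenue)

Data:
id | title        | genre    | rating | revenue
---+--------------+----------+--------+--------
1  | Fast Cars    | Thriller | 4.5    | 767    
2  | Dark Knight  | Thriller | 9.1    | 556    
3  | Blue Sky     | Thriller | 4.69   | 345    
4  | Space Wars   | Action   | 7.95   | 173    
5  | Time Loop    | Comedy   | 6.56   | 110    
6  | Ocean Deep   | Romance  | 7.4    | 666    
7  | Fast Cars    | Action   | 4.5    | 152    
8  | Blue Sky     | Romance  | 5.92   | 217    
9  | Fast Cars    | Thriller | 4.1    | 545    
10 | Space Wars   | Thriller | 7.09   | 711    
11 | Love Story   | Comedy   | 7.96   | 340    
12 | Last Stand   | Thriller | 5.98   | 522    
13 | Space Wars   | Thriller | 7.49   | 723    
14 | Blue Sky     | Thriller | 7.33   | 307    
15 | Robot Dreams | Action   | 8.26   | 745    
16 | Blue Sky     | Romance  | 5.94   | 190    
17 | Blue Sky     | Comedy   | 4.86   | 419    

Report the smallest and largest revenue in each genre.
SELECT genre, MIN(revenue), MAX(revenue)
FROM movies
GROUP BY genre

Result:
  Action: min=152, max=745
  Comedy: min=110, max=419
  Romance: min=190, max=666
  Thriller: min=307, max=767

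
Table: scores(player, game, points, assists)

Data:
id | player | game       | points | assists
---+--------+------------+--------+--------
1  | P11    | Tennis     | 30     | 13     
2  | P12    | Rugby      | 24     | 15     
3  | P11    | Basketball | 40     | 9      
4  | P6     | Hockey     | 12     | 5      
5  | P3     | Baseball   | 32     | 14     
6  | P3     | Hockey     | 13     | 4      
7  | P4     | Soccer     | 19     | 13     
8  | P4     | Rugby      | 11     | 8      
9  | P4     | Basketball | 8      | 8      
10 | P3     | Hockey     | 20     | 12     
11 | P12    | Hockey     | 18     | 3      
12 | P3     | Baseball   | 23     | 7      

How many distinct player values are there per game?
SELECT game, COUNT(DISTINCT player)
FROM scores
GROUP BY game

Result:
  Baseball: 1 distinct
  Basketball: 2 distinct
  Hockey: 3 distinct
  Rugby: 2 distinct
  Soccer: 1 distinct
  Tennis: 1 distinct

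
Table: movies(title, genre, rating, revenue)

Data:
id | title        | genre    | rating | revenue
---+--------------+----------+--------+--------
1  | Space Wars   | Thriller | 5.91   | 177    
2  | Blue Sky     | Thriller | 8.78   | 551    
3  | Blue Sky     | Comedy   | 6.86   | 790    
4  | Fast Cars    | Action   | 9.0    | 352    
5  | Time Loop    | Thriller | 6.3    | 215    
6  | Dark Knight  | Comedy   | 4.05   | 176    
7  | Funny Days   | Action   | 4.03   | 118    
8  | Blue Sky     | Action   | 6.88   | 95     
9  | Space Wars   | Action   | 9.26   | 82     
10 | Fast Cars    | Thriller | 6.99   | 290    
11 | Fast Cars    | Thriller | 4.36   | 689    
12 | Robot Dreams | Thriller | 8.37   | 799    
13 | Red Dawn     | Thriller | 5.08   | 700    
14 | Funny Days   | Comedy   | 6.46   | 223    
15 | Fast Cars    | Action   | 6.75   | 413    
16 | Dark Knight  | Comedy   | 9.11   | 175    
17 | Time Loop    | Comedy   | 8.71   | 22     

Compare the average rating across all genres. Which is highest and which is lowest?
SELECT genre, AVG(rating)
FROM movies
GROUP BY genre
ORDER BY AVG(rating)

All groups:
  Thriller: 6.54
  Comedy: 7.04
  Action: 7.18

Highest: Action (7.18)
Lowest: Thriller (6.54)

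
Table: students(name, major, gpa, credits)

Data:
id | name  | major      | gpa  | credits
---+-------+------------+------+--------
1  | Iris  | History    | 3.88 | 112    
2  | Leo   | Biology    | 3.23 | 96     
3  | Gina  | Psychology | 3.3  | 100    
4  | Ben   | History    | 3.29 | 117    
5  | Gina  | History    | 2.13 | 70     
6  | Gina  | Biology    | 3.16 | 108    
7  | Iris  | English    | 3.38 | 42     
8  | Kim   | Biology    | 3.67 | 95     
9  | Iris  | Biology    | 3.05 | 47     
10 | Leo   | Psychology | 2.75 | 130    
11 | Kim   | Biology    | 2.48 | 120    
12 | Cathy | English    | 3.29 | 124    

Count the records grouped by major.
SELECT major, COUNT(*) as count
FROM students
GROUP BY major

Result:
  Biology: 5
  English: 2
  History: 3
  Psychology: 2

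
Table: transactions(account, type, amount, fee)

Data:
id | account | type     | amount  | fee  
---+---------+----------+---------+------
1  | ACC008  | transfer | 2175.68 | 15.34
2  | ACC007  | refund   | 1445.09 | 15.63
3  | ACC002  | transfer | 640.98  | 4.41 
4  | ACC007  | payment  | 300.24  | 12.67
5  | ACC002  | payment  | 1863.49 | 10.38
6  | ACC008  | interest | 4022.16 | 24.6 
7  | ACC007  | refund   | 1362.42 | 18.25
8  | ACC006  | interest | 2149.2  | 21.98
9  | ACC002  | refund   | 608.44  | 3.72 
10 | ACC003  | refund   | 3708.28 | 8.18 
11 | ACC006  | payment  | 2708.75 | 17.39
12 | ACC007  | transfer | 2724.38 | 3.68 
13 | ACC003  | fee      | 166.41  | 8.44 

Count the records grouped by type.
SELECT type, COUNT(*) as count
FROM transactions
GROUP BY type

Result:
  fee: 1
  interest: 2
  payment: 3
  refund: 4
  transfer: 3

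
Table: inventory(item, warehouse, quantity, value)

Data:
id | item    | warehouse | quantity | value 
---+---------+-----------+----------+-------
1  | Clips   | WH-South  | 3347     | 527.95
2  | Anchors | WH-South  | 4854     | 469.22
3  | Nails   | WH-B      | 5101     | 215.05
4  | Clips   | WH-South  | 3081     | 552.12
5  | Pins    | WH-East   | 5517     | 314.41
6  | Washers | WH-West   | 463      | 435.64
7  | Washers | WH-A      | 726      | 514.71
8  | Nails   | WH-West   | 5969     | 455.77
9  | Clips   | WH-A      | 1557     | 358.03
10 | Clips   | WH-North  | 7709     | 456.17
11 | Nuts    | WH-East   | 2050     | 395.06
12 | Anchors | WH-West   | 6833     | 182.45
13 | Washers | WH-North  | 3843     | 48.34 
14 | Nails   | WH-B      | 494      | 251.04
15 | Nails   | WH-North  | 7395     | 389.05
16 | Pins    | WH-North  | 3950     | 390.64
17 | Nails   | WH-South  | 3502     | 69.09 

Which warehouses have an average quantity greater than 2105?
SELECT warehouse, AVG(quantity)
FROM inventory
GROUP BY warehouse
HAVING AVG(quantity) > 2105

Result:
  WH-B: avg=2797.50
  WH-East: avg=3783.50
  WH-North: avg=5724.25
  WH-South: avg=3696.00
  WH-West: avg=4421.67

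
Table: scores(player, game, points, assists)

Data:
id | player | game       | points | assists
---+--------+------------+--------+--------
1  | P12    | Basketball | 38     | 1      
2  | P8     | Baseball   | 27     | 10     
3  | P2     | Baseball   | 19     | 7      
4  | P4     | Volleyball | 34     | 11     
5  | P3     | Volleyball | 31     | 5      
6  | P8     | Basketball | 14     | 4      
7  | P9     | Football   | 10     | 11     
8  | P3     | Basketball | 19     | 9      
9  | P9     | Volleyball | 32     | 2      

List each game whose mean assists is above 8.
SELECT game, AVG(assists)
FROM scores
GROUP BY game
HAVING AVG(assists) > 8

Result:
  Baseball: avg=8.50
  Football: avg=11.00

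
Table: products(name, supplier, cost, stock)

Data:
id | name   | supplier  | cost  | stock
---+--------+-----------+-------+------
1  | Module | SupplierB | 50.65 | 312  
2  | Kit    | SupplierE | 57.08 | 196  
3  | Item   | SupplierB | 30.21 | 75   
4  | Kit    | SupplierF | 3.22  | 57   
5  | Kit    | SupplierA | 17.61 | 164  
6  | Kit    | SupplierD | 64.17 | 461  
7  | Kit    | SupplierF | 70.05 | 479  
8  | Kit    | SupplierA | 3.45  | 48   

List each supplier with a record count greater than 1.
SELECT supplier, COUNT(*) as cnt
FROM products
GROUP BY supplier
HAVING COUNT(*) > 1

Result:
  SupplierA: 2
  SupplierB: 2
  SupplierF: 2

Note: HAVING filters groups after aggregation, WHERE filters rows before.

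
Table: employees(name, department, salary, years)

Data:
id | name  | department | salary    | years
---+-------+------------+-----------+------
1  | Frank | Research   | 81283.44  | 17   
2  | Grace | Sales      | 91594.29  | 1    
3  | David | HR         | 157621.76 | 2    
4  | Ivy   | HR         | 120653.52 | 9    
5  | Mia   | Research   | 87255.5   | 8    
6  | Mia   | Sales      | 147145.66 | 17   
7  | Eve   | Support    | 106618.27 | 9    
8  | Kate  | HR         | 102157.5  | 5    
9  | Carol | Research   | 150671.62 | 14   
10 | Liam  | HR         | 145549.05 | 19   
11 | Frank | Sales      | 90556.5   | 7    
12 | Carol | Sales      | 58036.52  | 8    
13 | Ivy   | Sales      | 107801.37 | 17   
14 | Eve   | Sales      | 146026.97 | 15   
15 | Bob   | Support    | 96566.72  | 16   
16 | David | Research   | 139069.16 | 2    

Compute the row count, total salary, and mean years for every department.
SELECT department,
       COUNT(*) as cnt,
       SUM(salary) as total_salary,
       AVG(years) as avg_years
FROM employees
GROUP BY department

Result:
  HR: 4 records, 525981.83 total salary, 8.75 avg years
  Research: 4 records, 458279.72 total salary, 10.25 avg years
  Sales: 6 records, 641161.31 total salary, 10.83 avg years
  Support: 2 records, 203184.99 total salary, 12.50 avg years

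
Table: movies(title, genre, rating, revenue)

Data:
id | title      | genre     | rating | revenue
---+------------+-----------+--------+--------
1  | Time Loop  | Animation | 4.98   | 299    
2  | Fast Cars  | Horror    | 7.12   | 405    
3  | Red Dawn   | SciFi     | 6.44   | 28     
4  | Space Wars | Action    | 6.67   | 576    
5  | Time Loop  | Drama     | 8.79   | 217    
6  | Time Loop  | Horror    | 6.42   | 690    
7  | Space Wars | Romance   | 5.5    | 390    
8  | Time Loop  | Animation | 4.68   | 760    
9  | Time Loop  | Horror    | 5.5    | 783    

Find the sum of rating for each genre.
SELECT genre, SUM(rating) as result
FROM movies
GROUP BY genre

Result:
  Action: 6.67
  Animation: 9.66
  Drama: 8.79
  Horror: 19.04
  Romance: 5.50
  SciFi: 6.44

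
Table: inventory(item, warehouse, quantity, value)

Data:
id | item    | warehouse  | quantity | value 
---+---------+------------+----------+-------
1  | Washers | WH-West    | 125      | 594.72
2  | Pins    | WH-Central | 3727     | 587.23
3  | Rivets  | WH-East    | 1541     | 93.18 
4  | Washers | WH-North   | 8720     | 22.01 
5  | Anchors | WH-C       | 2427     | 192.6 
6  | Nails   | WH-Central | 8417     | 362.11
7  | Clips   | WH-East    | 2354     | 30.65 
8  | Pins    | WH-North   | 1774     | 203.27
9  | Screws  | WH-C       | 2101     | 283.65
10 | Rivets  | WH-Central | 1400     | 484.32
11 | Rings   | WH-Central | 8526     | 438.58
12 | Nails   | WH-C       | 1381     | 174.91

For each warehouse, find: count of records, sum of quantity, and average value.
SELECT warehouse,
       COUNT(*) as cnt,
       SUM(quantity) as total_quantity,
       AVG(value) as avg_value
FROM inventory
GROUP BY warehouse

Result:
  WH-C: 3 records, 5909 total quantity, 217.05 avg value
  WH-Central: 4 records, 22070 total quantity, 468.06 avg value
  WH-East: 2 records, 3895 total quantity, 61.92 avg value
  WH-North: 2 records, 10494 total quantity, 112.64 avg value
  WH-West: 1 records, 125 total quantity, 594.72 avg value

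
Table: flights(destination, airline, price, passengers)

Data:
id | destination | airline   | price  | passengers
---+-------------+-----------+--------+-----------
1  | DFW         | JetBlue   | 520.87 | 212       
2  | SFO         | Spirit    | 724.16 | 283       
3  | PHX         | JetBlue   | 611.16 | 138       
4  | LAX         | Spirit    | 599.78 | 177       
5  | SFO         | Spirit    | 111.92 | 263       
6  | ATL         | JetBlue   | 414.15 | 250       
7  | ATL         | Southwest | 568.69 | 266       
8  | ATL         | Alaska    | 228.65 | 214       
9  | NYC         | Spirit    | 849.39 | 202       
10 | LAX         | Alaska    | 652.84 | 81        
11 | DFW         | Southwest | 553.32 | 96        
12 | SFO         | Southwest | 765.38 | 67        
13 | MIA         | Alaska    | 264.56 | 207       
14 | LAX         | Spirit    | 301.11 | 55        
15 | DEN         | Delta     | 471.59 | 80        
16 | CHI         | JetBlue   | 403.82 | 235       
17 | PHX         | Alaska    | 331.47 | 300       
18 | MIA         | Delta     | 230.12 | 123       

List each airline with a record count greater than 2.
SELECT airline, COUNT(*) as cnt
FROM flights
GROUP BY airline
HAVING COUNT(*) > 2

Result:
  Alaska: 4
  JetBlue: 4
  Southwest: 3
  Spirit: 5

Note: HAVING filters groups after aggregation, WHERE filters rows before.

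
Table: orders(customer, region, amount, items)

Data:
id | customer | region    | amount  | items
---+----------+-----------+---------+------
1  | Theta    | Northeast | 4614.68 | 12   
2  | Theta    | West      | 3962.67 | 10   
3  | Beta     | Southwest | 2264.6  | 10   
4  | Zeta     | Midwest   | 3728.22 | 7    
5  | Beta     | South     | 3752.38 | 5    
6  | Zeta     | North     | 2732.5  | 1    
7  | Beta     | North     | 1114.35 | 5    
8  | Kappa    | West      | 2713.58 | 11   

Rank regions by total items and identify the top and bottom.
SELECT region, SUM(items)
FROM orders
GROUP BY region
ORDER BY SUM(items)

All groups:
  South: 5
  North: 6
  Midwest: 7
  Southwest: 10
  Northeast: 12
  West: 21

Highest: West (21)
Lowest: South (5)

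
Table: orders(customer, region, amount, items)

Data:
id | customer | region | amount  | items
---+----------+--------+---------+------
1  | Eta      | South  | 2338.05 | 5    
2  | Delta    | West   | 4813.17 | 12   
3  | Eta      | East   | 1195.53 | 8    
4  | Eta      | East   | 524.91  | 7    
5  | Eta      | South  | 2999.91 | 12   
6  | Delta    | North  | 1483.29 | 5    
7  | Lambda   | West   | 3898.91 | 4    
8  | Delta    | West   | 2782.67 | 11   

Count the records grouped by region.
SELECT region, COUNT(*) as count
FROM orders
GROUP BY region

Result:
  East: 2
  North: 1
  South: 2
  West: 3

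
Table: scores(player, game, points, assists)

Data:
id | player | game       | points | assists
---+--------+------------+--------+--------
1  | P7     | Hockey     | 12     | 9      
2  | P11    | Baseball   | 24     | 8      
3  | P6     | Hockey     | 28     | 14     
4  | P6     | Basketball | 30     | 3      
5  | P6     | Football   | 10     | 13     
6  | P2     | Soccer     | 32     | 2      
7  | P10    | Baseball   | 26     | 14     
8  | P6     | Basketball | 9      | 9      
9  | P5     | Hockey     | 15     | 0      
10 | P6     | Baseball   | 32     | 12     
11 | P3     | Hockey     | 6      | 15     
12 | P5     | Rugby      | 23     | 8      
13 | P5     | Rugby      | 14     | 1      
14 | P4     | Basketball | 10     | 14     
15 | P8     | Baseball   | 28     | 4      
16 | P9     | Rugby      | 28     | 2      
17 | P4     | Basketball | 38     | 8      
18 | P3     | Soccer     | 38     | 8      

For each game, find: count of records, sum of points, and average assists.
SELECT game,
       COUNT(*) as cnt,
       SUM(points) as total_points,
       AVG(assists) as avg_assists
FROM scores
GROUP BY game

Result:
  Baseball: 4 records, 110 total points, 9.50 avg assists
  Basketball: 4 records, 87 total points, 8.50 avg assists
  Football: 1 records, 10 total points, 13.00 avg assists
  Hockey: 4 records, 61 total points, 9.50 avg assists
  Rugby: 3 records, 65 total points, 3.67 avg assists
  Soccer: 2 records, 70 total points, 5.00 avg assists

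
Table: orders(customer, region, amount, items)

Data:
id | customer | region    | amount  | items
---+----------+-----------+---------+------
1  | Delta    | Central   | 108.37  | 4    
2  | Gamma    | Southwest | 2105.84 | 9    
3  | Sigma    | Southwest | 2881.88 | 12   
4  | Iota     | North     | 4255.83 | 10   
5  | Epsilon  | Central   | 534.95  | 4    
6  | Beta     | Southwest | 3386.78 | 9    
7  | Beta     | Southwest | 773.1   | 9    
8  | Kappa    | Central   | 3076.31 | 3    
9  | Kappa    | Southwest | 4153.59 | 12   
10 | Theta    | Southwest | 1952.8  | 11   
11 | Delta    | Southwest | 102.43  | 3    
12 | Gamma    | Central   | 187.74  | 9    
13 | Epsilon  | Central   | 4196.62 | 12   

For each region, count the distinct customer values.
SELECT region, COUNT(DISTINCT customer)
FROM orders
GROUP BY region

Result:
  Central: 4 distinct
  North: 1 distinct
  Southwest: 6 distinct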